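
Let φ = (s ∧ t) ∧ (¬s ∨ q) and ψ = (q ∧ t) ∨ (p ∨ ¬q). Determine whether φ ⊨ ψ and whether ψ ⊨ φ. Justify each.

[⇒] Assume the antecedent. If q is true, the antecedent forces (q = T, p = F, s = T, t = T) or (q = T, p = T, s = T, t = T), and (q ∧ t) ∨ (p ∨ ¬q) holds there. If q is false, the antecedent cannot hold. Either way (q ∧ t) ∨ (p ∨ ¬q) holds.

[⇐] This fails. Under q = F, p = F, s = F, t = F, the left side is false but the right side is true.

(⇒) holds; (⇐) fails.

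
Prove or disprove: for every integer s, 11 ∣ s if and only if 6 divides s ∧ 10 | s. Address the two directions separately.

(⟹) This fails: take s = 11. Certainly 11 ∣ 11, but 6 ∤ 11.

(⟸) This fails: take s = 30. Both 6 ∣ 30 and 10 ∣ 30, yet 30 is not a multiple of 11 (since 30 = 2·11 + 8), so 11 ∤ 30.

Neither implication holds.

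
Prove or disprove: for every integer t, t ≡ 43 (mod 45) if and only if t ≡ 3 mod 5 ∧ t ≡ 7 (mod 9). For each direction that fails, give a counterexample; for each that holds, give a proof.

[⇒] Suppose t ≡ 43 (mod 45); write t = 45j + 43. Since 5 ∣ 45, reducing mod 5 gives t ≡ 43 ≡ 3 (mod 5); since 9 ∣ 45, reducing mod 9 gives t ≡ 43 ≡ 7 (mod 9).

[⇐] Conversely, if t ≡ 3 (mod 5) and t ≡ 7 (mod 9), then by the Chinese remainder theorem t ≡ 43 (mod 45). This is exactly t ≡ 43 (mod 45).

Both directions hold.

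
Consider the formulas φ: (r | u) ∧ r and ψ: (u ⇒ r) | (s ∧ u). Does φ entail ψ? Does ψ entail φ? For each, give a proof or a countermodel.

[⇒] Assume the antecedent. If r is true, (u ⇒ r) | (s ∧ u) reduces to true regardless of the other variables. If r is false, the antecedent cannot hold. Either way (u ⇒ r) | (s ∧ u) holds.

[⇐] This fails. Under r = F, u = F, s = F, the left side is false but the right side is true.

Not equivalent: only (⇒) holds.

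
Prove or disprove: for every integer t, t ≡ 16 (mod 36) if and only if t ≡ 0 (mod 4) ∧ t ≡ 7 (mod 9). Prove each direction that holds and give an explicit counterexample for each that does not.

Both implications hold.

(→) Suppose t ≡ 16 (mod 36); write t = 36j + 16. Since 4 ∣ 36, reducing mod 4 gives t ≡ 16 ≡ 0 (mod 4); since 9 ∣ 36, reducing mod 9 gives t ≡ 16 ≡ 7 (mod 9).

(←) Conversely, if t ≡ 0 (mod 4) and t ≡ 7 (mod 9), then by the Chinese remainder theorem t ≡ 16 (mod 36). This is exactly t ≡ 16 (mod 36).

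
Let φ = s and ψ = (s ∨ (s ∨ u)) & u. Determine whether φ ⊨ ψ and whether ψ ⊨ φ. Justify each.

(⇒) fails and (⇐) fails.

(⇒) This fails. Under u = F, s = T, the left side is true but the right side is false.

(⇐) This fails. Under u = T, s = F, the left side is false but the right side is true.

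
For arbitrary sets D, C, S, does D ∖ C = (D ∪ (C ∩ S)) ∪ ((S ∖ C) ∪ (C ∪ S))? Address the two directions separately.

Forward inclusion. Let x ∈ D ∖ C. Then either x ∈ D and x ∉ C, S; or x ∈ D ∩ S and x ∉ C. In each case x ∈ (D ∪ (C ∩ S)) ∪ ((S ∖ C) ∪ (C ∪ S)), so D ∖ C ⊆ (D ∪ (C ∩ S)) ∪ ((S ∖ C) ∪ (C ∪ S)).

Reverse inclusion. This inclusion fails. Take D = ∅, C = {1}, S = ∅; then 1 ∈ (D ∪ (C ∩ S)) ∪ ((S ∖ C) ∪ (C ∪ S)) but 1 ∉ D ∖ C.

Only the forward inclusion holds.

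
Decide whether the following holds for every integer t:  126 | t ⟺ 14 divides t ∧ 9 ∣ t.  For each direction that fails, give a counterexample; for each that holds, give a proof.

Both directions hold; the statement is true.

[⇐] Suppose 14 ∣ t and 9 ∣ t. Any common multiple of 14 and 9 is a multiple of their lcm; here gcd(14, 9) = 1, so lcm(14, 9) = 14·9 = 126, so 126 ∣ t.

[⇒] If 126 ∣ t, write t = 126q. Since 126 = 9·14, t = 14·(9q), so 14 ∣ t; and since 126 = 14·9, t = 9·(14q), so 9 ∣ t.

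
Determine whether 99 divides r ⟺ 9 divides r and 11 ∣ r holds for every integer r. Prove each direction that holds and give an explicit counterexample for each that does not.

Equivalent; both directions hold.

(⇒) If 99 ∣ r, write r = 99q. Since 99 = 11·9, r = 9·(11q), so 9 ∣ r; and since 99 = 9·11, r = 11·(9q), so 11 ∣ r.

(⇐) Suppose 9 ∣ r and 11 ∣ r. Any common multiple of 9 and 11 is a multiple of their lcm; here gcd(9, 11) = 1, so lcm(9, 11) = 9·11 = 99, so 99 ∣ r.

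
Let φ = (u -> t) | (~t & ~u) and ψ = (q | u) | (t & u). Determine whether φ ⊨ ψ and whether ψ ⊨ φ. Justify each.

(⟹) This fails. Under u = F, q = F, t = F, the left side is true but the right side is false.

(⟸) This fails. Under u = T, q = F, t = F, the left side is false but the right side is true.

Neither direction holds.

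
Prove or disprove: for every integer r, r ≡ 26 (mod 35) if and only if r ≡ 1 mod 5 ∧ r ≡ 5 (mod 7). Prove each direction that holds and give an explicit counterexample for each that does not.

Both implications hold.

[⇒] Suppose r ≡ 26 (mod 35); write r = 35j + 26. Since 5 ∣ 35, reducing mod 5 gives r ≡ 26 ≡ 1 (mod 5); since 7 ∣ 35, reducing mod 7 gives r ≡ 26 ≡ 5 (mod 7).

[⇐] Conversely, if r ≡ 1 (mod 5) and r ≡ 5 (mod 7), then by the Chinese remainder theorem r ≡ 26 (mod 35). This is exactly r ≡ 26 (mod 35).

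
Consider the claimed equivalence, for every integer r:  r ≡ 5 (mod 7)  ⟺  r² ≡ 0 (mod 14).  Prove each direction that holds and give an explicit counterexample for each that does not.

(→) This fails: take r = 5. Then 5 ≡ 5 (mod 7), but 5² = 25 ≡ 11 (mod 14), not 0.

(←) This fails: take r = 0. Then 0² = 0 ≡ 0 (mod 14), yet 0 ≡ 0 (mod 7), not 5.

Neither implication holds.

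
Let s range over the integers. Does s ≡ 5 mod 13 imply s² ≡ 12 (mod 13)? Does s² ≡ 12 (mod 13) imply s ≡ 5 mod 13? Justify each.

Converse. This fails: take s = 8. Then 8² = 64 ≡ 12 (mod 13), yet 8 ≡ 8 (mod 13), not 5.

Forward direction. Suppose s ≡ 5 mod 13. Write s = 13j + 5. Then (13j + 5)² = 169j² + 130j + 25 = 13(13j² + 10j + 1) + 12, so s² ≡ 12 (mod 13).

The forward direction holds; the converse fails.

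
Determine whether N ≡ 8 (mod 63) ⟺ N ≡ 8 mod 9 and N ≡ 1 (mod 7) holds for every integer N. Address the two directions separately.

Both implications hold.

(→) Suppose N ≡ 8 (mod 63); write N = 63j + 8. Since 9 ∣ 63, reducing mod 9 gives N ≡ 8 (mod 9); since 7 ∣ 63, reducing mod 7 gives N ≡ 8 ≡ 1 (mod 7).

(←) Conversely, if N ≡ 8 (mod 9) and N ≡ 1 (mod 7), then by the Chinese remainder theorem N ≡ 8 (mod 63). This is exactly N ≡ 8 (mod 63).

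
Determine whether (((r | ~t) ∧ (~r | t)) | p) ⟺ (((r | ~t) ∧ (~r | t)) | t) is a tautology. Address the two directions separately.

[⇒] This fails. Under t = F, r = T, p = T, the left side is true but the right side is false.

[⇐] This fails. Under t = T, r = F, p = F, the left side is false but the right side is true.

Both directions fail.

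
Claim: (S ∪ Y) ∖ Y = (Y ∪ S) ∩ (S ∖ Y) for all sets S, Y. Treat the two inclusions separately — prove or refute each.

Forward inclusion. Let x ∈ (S ∪ Y) ∖ Y. Then x ∈ S and x ∉ Y, from which x ∈ (Y ∪ S) ∩ (S ∖ Y).

Reverse inclusion. Let x ∈ (Y ∪ S) ∩ (S ∖ Y). Then x ∈ S and x ∉ Y, from which x ∈ (S ∪ Y) ∖ Y.

Both inclusions hold; the sets are equal.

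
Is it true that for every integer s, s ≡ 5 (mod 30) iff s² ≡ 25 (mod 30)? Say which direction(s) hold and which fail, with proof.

(⇒) Suppose s ≡ 5 (mod 30). Write s = 30j + 5. Then (30j + 5)² = 900j² + 300j + 25 = 30(30j² + 10j) + 25, so s² ≡ 25 (mod 30).

(⇐) This fails: take s = 25. Then 25² = 625 ≡ 25 (mod 30), yet 25 ≡ 25 (mod 30), not 5.

(⇒) holds; (⇐) fails.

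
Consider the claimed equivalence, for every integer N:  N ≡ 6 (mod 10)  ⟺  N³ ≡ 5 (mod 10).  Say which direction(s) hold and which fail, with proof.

[⇒] This fails: take N = 6. Then 6 ≡ 6 (mod 10), but 6³ = 216 ≡ 6 (mod 10), not 5.

[⇐] This fails: take N = 5. Then 5³ = 125 ≡ 5 (mod 10), yet 5 ≡ 5 (mod 10), not 6.

Neither implication holds.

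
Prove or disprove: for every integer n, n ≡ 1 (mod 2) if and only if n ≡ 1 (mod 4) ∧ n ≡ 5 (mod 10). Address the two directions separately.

(⇒) fails; (⇐) holds.

Forward direction. This fails: n = 1 gives 1 ≡ 1 (mod 2) but 1 ≡ 1 (mod 10), so the conjunction on the right does not hold.

Converse. If n ≡ 1 (mod 4) and n ≡ 5 (mod 10), then by the Chinese remainder theorem n ≡ 5 (mod 20). Since 5 ≡ 1 (mod 2) and 2 ∣ 20, we get n ≡ 1 (mod 2).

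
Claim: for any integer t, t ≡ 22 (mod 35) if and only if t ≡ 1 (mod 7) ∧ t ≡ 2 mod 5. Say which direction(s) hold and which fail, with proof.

Forward direction. Suppose t ≡ 22 (mod 35); write t = 35j + 22. Since 7 ∣ 35, reducing mod 7 gives t ≡ 22 ≡ 1 (mod 7); since 5 ∣ 35, reducing mod 5 gives t ≡ 22 ≡ 2 (mod 5).

Converse. If t ≡ 1 (mod 7) and t ≡ 2 (mod 5), then by the Chinese remainder theorem t ≡ 22 (mod 35). This is exactly t ≡ 22 (mod 35).

Equivalent; both directions hold.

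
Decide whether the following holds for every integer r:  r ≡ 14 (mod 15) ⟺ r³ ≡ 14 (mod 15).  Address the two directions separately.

Both directions hold.

(→) Suppose r ≡ 14 (mod 15). Write r = 15j + 14. Then (15j + 14)³ = 3375j³ + 9450j² + 8820j + 2744 = 15(225j³ + 630j² + 588j + 182) + 14, so r³ ≡ 14 (mod 15).

(←) Conversely, suppose r³ ≡ 14 (mod 15). The only residue r in {0, …, 14} with r³ ≡ 14 (mod 15) is r = 14, so r ≡ 14 (mod 15).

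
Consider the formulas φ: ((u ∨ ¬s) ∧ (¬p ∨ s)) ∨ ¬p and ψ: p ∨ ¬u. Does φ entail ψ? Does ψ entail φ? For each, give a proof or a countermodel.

Both directions fail.

Forward direction. This fails. Under p = F, s = F, u = T, the left side is true but the right side is false.

Converse. This fails. Under p = T, s = F, u = F, the left side is false but the right side is true.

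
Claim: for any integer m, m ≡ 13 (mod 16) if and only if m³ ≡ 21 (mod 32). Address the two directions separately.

(⇒) This fails: take m = 29. Then 29 ≡ 13 (mod 16), but 29³ = 24389 ≡ 5 (mod 32), not 21.

(⇐) Conversely, the residues r modulo 32 with r³ ≡ 21 (mod 32) are exactly {13}, and each is ≡ 13 (mod 16).

Only the converse holds.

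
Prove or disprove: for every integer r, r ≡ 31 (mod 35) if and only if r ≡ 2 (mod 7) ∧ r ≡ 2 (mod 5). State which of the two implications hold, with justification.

(⟹) This fails: r = 31 gives 31 ≡ 31 (mod 35) but 31 ≡ 3 (mod 7), so the conjunction on the right does not hold.

(⟸) This fails: r = 2 satisfies both congruences on the right (2 ≡ 2 mod 7 and 2 ≡ 2 mod 5) yet 2 ≡ 2 (mod 35), not 31.

(⇒) fails and (⇐) fails.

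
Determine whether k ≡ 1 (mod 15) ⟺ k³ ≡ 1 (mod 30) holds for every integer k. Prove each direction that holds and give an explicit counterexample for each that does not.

(⟹) This fails: take k = 16. Then 16 ≡ 1 (mod 15), but 16³ = 4096 ≡ 16 (mod 30), not 1.

(⟸) Conversely, the residues r modulo 30 with r³ ≡ 1 (mod 30) are exactly {1}, and each is ≡ 1 (mod 15).

The forward direction fails; the converse holds.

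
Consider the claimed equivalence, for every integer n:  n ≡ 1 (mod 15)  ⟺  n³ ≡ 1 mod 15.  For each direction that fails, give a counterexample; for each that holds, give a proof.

Both implications hold.

(⇒) Suppose n ≡ 1 (mod 15). Write n = 15j + 1. Then (15j + 1)³ = 3375j³ + 675j² + 45j + 1 = 15(225j³ + 45j² + 3j) + 1, so n³ ≡ 1 (mod 15).

(⇐) Conversely, suppose n³ ≡ 1 (mod 15). The only residue r in {0, …, 14} with r³ ≡ 1 (mod 15) is r = 1, so n ≡ 1 (mod 15).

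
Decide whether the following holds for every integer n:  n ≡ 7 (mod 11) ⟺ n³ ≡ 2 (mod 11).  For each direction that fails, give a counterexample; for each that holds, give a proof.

(⟹) Suppose n ≡ 7 (mod 11). Write n = 11j + 7. Then (11j + 7)³ = 1331j³ + 2541j² + 1617j + 343 = 11(121j³ + 231j² + 147j + 31) + 2, so n³ ≡ 2 (mod 11).

(⟸) For the converse, argue contrapositively. If n ≢ 7 (mod 11), then n is congruent to one of 0, 1, 2, 3, 4, 5, 6, 8, 9, 10 modulo 11, and these give n³ ≡ 0, 1, 8, 5, 9, 4, 7, 6, 3, 10 respectively — never 2.

Both directions hold; the statement is true.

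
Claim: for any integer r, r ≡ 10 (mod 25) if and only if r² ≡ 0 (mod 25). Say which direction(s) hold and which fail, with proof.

(⇒) Suppose r ≡ 10 (mod 25). Write r = 25j + 10. Then (25j + 10)² = 625j² + 500j + 100 = 25(25j² + 20j + 4) + 0, so r² ≡ 0 (mod 25).

(⇐) This fails: take r = 0. Then 0² = 0 ≡ 0 (mod 25), yet 0 ≡ 0 (mod 25), not 10.

Not equivalent: only (⇒) holds.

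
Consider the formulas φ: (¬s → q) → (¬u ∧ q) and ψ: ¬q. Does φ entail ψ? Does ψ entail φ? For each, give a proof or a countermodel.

Neither implication holds.

(⇒) This fails. Under u = F, s = F, q = T, the left side is true but the right side is false.

(⇐) This fails. Under u = F, s = T, q = F, the left side is false but the right side is true.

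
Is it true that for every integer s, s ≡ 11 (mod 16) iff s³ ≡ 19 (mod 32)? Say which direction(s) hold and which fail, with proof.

Not equivalent: only (⇐) holds.

(⟸) The residues r modulo 32 with r³ ≡ 19 (mod 32) are exactly {11}, and each is ≡ 11 (mod 16).

(⟹) This fails: take s = 27. Then 27 ≡ 11 (mod 16), but 27³ = 19683 ≡ 3 (mod 32), not 19.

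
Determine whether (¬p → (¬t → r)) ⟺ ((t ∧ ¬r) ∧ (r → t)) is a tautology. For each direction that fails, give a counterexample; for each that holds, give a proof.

Only the converse holds.

[⇐] Assume the antecedent. If t is true, ¬p → (¬t → r) reduces to true regardless of the other variables. If t is false, the antecedent cannot hold. Either way ¬p → (¬t → r) holds.

[⇒] This fails. Under t = F, p = T, r = F, the left side is true but the right side is false.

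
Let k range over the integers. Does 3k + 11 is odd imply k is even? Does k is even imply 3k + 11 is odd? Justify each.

Both directions hold.

[⇐] Suppose k is even; write k = 2j. Then 3k + 11 = 3·(2j) + 11 = 2·3j + 11, which is odd.

[⇒] Suppose 3k + 11 is odd. Since 3 is odd, 3k and k have the same parity, so 3k + 11 ≡ k + 11 (mod 2). As 11 is odd, 3k + 11 is odd exactly when k is even. Thus k is even.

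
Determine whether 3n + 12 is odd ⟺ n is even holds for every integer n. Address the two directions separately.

Both directions fail.

(⟹) This fails: n = 7 gives 3n + 12 = 33, which is odd, but 7 is odd, not even.

(⟸) This also fails: n = 4 is even, but 3n + 12 = 24 is even, not odd.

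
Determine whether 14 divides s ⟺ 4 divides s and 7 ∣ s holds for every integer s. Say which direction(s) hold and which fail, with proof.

Only the converse holds.

Converse. Suppose 4 ∣ s and 7 ∣ s. Any common multiple of 4 and 7 is a multiple of their lcm; here gcd(4, 7) = 1, so lcm(4, 7) = 4·7 = 28, so 28 ∣ s. Since 14 ∣ 28, it follows that 14 ∣ s.

Forward direction. This fails: take s = 14. Certainly 14 ∣ 14, but 4 ∤ 14.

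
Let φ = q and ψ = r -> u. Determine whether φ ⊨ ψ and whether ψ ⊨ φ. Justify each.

(→) This fails. Under q = T, r = T, u = F, the left side is true but the right side is false.

(←) This fails. Under q = F, r = F, u = F, the left side is false but the right side is true.

Neither direction holds.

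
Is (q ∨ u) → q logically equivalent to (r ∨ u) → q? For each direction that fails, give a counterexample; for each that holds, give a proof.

(⇒) fails; (⇐) holds.

(⟹) This fails. Under r = T, u = F, q = F, the left side is true but the right side is false.

(⟸) Assume the antecedent. If u is true, the antecedent forces (r = F, u = T, q = T) or (r = T, u = T, q = T), and (q ∨ u) → q holds there. If u is false, (q ∨ u) → q reduces to true regardless of the other variables. Either way (q ∨ u) → q holds.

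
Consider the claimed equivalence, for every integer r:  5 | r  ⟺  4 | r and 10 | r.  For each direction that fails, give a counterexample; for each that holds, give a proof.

The forward direction fails; the converse holds.

[⇒] This fails: take r = 5. Certainly 5 ∣ 5, but 4 ∤ 5.

[⇐] Suppose 4 ∣ r and 10 ∣ r. Any common multiple of 4 and 10 is a multiple of their lcm; here lcm(4, 10) = 4·10/gcd(4, 10) = 40/2 = 20, so 20 ∣ r. Since 5 ∣ 20, it follows that 5 ∣ r.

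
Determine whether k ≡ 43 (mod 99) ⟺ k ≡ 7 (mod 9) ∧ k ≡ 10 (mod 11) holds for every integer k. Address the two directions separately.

(⟹) Suppose k ≡ 43 (mod 99); write k = 99j + 43. Since 9 ∣ 99, reducing mod 9 gives k ≡ 43 ≡ 7 (mod 9); since 11 ∣ 99, reducing mod 11 gives k ≡ 43 ≡ 10 (mod 11).

(⟸) Conversely, if k ≡ 7 (mod 9) and k ≡ 10 (mod 11), then by the Chinese remainder theorem k ≡ 43 (mod 99). This is exactly k ≡ 43 (mod 99).

Equivalent; both directions hold.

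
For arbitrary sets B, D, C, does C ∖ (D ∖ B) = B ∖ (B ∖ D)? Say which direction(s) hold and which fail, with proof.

(⊆) This inclusion fails. Take B = ∅, D = ∅, C = {1}; then 1 ∈ C ∖ (D ∖ B) but 1 ∉ B ∖ (B ∖ D).

(⊇) This inclusion fails. Take B = {1}, D = {1}, C = ∅; then 1 ∈ B ∖ (B ∖ D) but 1 ∉ C ∖ (D ∖ B).

Neither inclusion holds.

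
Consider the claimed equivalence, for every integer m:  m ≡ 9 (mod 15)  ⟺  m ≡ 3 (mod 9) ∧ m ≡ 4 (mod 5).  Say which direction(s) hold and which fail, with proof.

(⇐) If m ≡ 3 (mod 9) and m ≡ 4 (mod 5), then by the Chinese remainder theorem m ≡ 39 (mod 45). Since 39 ≡ 9 (mod 15) and 15 ∣ 45, we get m ≡ 9 (mod 15).

(⇒) This fails: m = 24 gives 24 ≡ 9 (mod 15) but 24 ≡ 6 (mod 9), so the conjunction on the right does not hold.

Only the reverse direction holds.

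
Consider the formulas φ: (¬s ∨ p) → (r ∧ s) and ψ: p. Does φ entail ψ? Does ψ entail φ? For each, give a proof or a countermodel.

[⇒] This fails. Under p = F, s = T, r = F, the left side is true but the right side is false.

[⇐] This fails. Under p = T, s = F, r = F, the left side is false but the right side is true.

Neither implication holds.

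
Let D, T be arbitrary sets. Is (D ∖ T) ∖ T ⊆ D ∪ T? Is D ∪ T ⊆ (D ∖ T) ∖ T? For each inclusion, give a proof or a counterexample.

(⟹) Let x ∈ (D ∖ T) ∖ T. Then x ∈ D and x ∉ T, from which x ∈ D ∪ T.

(⟸) This inclusion fails. Take D = ∅, T = {1}; then 1 ∈ D ∪ T but 1 ∉ (D ∖ T) ∖ T.

Only the forward inclusion holds.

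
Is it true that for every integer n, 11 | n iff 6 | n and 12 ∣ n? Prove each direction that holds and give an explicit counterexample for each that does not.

Neither implication holds.

(⇒) This fails: take n = 11. Certainly 11 ∣ 11, but 6 ∤ 11.

(⇐) This fails: take n = 12. Both 6 ∣ 12 and 12 ∣ 12, yet 12 is not a multiple of 11 (since 12 = 1·11 + 1), so 11 ∤ 12.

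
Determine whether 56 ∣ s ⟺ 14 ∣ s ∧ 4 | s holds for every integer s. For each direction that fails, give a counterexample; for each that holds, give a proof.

[⇐] This fails: take s = 28. Both 14 ∣ 28 and 4 ∣ 28, yet 28 is not a multiple of 56 (since 28 = 0·56 + 28), so 56 ∤ 28.

[⇒] If 56 ∣ s, write s = 56q. Since 56 = 4·14, s = 14·(4q), so 14 ∣ s; and since 56 = 14·4, s = 4·(14q), so 4 ∣ s.

Only the forward implication holds.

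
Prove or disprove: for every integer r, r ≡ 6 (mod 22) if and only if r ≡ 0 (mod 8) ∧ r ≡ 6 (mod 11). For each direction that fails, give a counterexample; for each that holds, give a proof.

The forward direction fails; the converse holds.

Forward direction. This fails: r = 50 gives 50 ≡ 6 (mod 22) but 50 ≡ 2 (mod 8), so the conjunction on the right does not hold.

Converse. If r ≡ 0 (mod 8) and r ≡ 6 (mod 11), then by the Chinese remainder theorem r ≡ 72 (mod 88). Since 72 ≡ 6 (mod 22) and 22 ∣ 88, we get r ≡ 6 (mod 22).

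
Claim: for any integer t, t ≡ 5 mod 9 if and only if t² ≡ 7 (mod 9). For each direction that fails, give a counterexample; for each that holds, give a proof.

(⟹) Suppose t ≡ 5 mod 9. Write t = 9j + 5. Then (9j + 5)² = 81j² + 90j + 25 = 9(9j² + 10j + 2) + 7, so t² ≡ 7 (mod 9).

(⟸) This fails: take t = 4. Then 4² = 16 ≡ 7 (mod 9), yet 4 ≡ 4 (mod 9), not 5.

Only the forward implication holds.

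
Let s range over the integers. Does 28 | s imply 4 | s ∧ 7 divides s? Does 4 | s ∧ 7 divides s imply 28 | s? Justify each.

Equivalent; both directions hold.

(←) Suppose 4 ∣ s and 7 ∣ s. Any common multiple of 4 and 7 is a multiple of their lcm; here gcd(4, 7) = 1, so lcm(4, 7) = 4·7 = 28, so 28 ∣ s.

(→) If 28 ∣ s, write s = 28q. Since 28 = 7·4, s = 4·(7q), so 4 ∣ s; and since 28 = 4·7, s = 7·(4q), so 7 ∣ s.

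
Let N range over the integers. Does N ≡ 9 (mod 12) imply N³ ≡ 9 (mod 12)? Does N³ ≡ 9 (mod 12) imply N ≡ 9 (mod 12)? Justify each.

Forward direction. Suppose N ≡ 9 (mod 12). Write N = 12j + 9. Then (12j + 9)³ = 1728j³ + 3888j² + 2916j + 729 = 12(144j³ + 324j² + 243j + 60) + 9, so N³ ≡ 9 (mod 12).

Converse. For the converse, argue contrapositively. If N ≢ 9 (mod 12), then N is congruent to one of 0, 1, 2, 3, 4, 5, 6, 7, 8, 10, 11 modulo 12, and these give N³ ≡ 0, 1, 8, 3, 4, 5, 0, 7, 8, 4, 11 respectively — never 9.

Both implications hold.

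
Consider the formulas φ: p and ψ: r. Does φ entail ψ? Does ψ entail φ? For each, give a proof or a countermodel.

Neither implication holds.

Forward direction. This fails. Under p = T, r = F, the left side is true but the right side is false.

Converse. This fails. Under p = F, r = T, the left side is false but the right side is true.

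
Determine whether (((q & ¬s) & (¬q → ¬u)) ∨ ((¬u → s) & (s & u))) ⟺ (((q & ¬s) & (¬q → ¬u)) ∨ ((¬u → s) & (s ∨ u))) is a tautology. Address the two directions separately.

The forward direction holds; the converse fails.

(⟹) Assume the antecedent. If u is true, the consequent reduces to true regardless of the other variables. If u is false, the antecedent forces (u = F, q = T, s = F), and the consequent holds there. Either way the consequent holds.

(⟸) This fails. Under u = T, q = F, s = F, the left side is false but the right side is true.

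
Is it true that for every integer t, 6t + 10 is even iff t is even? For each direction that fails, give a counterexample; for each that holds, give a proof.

(⇒) This fails: take t = 7. Then 6t + 10 = 52, which is even, yet t = 7 is odd, not even.

(⇐) Suppose t is even. Since 6 is even, 6t is even for every t, so 6t + 10 has the same parity as 10, which is even. Hence 6t + 10 is even.

The forward direction fails; the converse holds.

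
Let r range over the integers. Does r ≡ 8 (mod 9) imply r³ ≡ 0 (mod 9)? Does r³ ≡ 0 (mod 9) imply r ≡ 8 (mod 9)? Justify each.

Forward direction. This fails: take r = 8. Then 8 ≡ 8 (mod 9), but 8³ = 512 ≡ 8 (mod 9), not 0.

Converse. This fails: take r = 0. Then 0³ = 0 ≡ 0 (mod 9), yet 0 ≡ 0 (mod 9), not 8.

Neither direction holds.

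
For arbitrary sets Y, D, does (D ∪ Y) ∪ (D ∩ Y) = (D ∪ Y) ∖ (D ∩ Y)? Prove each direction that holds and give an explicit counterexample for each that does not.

Only the reverse inclusion holds.

(⟹) This inclusion fails. Take Y = {1}, D = {1}; then 1 ∈ (D ∪ Y) ∪ (D ∩ Y) but 1 ∉ (D ∪ Y) ∖ (D ∩ Y).

(⟸) Let x ∈ (D ∪ Y) ∖ (D ∩ Y). Then either x ∈ Y and x ∉ D; or x ∈ D and x ∉ Y. In each case x ∈ (D ∪ Y) ∪ (D ∩ Y), so (D ∪ Y) ∖ (D ∩ Y) ⊆ (D ∪ Y) ∪ (D ∩ Y).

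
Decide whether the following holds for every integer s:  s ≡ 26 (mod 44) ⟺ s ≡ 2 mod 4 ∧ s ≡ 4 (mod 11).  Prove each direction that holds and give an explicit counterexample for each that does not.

Both directions hold.

(⇐) If s ≡ 2 (mod 4) and s ≡ 4 (mod 11), then by the Chinese remainder theorem s ≡ 26 (mod 44). This is exactly s ≡ 26 (mod 44).

(⇒) Suppose s ≡ 26 (mod 44); write s = 44j + 26. Since 4 ∣ 44, reducing mod 4 gives s ≡ 26 ≡ 2 (mod 4); since 11 ∣ 44, reducing mod 11 gives s ≡ 26 ≡ 4 (mod 11).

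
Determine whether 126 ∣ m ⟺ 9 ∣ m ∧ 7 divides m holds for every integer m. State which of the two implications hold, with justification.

(⇒) holds; (⇐) fails.

Forward direction. If 126 ∣ m, write m = 126q. Since 126 = 14·9, m = 9·(14q), so 9 ∣ m; and since 126 = 18·7, m = 7·(18q), so 7 ∣ m.

Converse. This fails: take m = 63. Both 9 ∣ 63 and 7 ∣ 63, yet 63 is not a multiple of 126 (since 63 = 0·126 + 63), so 126 ∤ 63.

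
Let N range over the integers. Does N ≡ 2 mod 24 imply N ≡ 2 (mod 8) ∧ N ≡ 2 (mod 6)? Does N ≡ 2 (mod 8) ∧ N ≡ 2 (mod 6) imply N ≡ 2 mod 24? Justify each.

[⇒] Suppose N ≡ 2 (mod 24); write N = 24j + 2. Since 8 ∣ 24, reducing mod 8 gives N ≡ 2 (mod 8); since 6 ∣ 24, reducing mod 6 gives N ≡ 2 (mod 6).

[⇐] Conversely, if N ≡ 2 (mod 8) and N ≡ 2 (mod 6), then by the Chinese remainder theorem N ≡ 2 (mod 24). This is exactly N ≡ 2 (mod 24).

Both directions hold.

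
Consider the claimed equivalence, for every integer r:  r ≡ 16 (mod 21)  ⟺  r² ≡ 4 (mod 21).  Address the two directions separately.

[⇒] Suppose r ≡ 16 (mod 21). Write r = 21j + 16. Then (21j + 16)² = 441j² + 672j + 256 = 21(21j² + 32j + 12) + 4, so r² ≡ 4 (mod 21).

[⇐] This fails: take r = 2. Then 2² = 4 ≡ 4 (mod 21), yet 2 ≡ 2 (mod 21), not 16.

Only the forward implication holds.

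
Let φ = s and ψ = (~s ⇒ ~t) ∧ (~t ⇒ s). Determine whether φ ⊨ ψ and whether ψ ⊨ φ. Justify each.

Equivalent; both directions hold.

[⇐] Assume the antecedent. If s is true, s reduces to true regardless of the other variables. If s is false, the antecedent cannot hold. Either way s holds.

[⇒] Assume the antecedent. If s is true, (~s ⇒ ~t) ∧ (~t ⇒ s) reduces to true regardless of the other variables. If s is false, the antecedent cannot hold. Either way (~s ⇒ ~t) ∧ (~t ⇒ s) holds.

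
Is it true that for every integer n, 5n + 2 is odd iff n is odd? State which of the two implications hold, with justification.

(⟸) Suppose n is odd; write n = 2j + 1. Then 5n + 2 = 5·(2j + 1) + 2 = 2·5j + 7, which is odd.

(⟹) Suppose 5n + 2 is odd. Since 5 is odd, 5n and n have the same parity, so 5n + 2 ≡ n + 2 (mod 2). As 2 is even, 5n + 2 is odd exactly when n is odd. Thus n is odd.

The biconditional holds.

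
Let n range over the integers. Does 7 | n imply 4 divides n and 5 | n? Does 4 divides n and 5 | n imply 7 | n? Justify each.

Neither implication holds.

(⟹) This fails: take n = 7. Certainly 7 ∣ 7, but 4 ∤ 7.

(⟸) This fails: take n = 20. Both 4 ∣ 20 and 5 ∣ 20, yet 20 is not a multiple of 7 (since 20 = 2·7 + 6), so 7 ∤ 20.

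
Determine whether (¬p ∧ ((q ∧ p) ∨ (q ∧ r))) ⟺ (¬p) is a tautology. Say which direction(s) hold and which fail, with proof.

(⟸) This fails. Under q = F, p = F, r = F, the left side is false but the right side is true.

(⟹) Assume the antecedent. If q is true, the antecedent forces (q = T, p = F, r = T), and ¬p holds there. If q is false, the antecedent cannot hold. Either way ¬p holds.

Only the forward direction holds.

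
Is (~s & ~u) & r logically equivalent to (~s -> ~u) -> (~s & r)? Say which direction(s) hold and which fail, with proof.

(⇒) holds; (⇐) fails.

(⟹) Assume the antecedent. If s is true, the antecedent cannot hold. If s is false, the antecedent forces (s = F, r = T, u = F), and (~s -> ~u) -> (~s & r) holds there. Either way (~s -> ~u) -> (~s & r) holds.

(⟸) This fails. Under s = F, r = F, u = T, the left side is false but the right side is true.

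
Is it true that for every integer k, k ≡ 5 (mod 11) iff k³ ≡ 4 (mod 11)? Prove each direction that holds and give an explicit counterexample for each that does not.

[⇒] Suppose k ≡ 5 (mod 11). Write k = 11j + 5. Then (11j + 5)³ = 1331j³ + 1815j² + 825j + 125 = 11(121j³ + 165j² + 75j + 11) + 4, so k³ ≡ 4 (mod 11).

[⇐] Conversely, suppose k³ ≡ 4 (mod 11). The only residue r in {0, …, 10} with r³ ≡ 4 (mod 11) is r = 5, so k ≡ 5 (mod 11).

The biconditional holds.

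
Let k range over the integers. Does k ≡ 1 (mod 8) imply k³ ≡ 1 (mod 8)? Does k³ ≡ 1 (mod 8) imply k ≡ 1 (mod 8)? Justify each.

Both directions hold; the statement is true.

(←) For the converse, argue contrapositively. If k ≢ 1 (mod 8), then k is congruent to one of 0, 2, 3, 4, 5, 6, 7 modulo 8, and these give k³ ≡ 0, 0, 3, 0, 5, 0, 7 respectively — never 1.

(→) Suppose k ≡ 1 (mod 8). Write k = 8j + 1. Then (8j + 1)³ = 512j³ + 192j² + 24j + 1 = 8(64j³ + 24j² + 3j) + 1, so k³ ≡ 1 (mod 8).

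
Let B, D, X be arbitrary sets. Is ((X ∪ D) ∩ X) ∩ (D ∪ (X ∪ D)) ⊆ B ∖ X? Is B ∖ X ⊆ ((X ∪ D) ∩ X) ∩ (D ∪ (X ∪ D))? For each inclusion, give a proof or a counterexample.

(⟹) This inclusion fails. Take B = ∅, D = ∅, X = {1}; then 1 ∈ ((X ∪ D) ∩ X) ∩ (D ∪ (X ∪ D)) but 1 ∉ B ∖ X.

(⟸) This inclusion fails. Take B = {1}, D = ∅, X = ∅; then 1 ∈ B ∖ X but 1 ∉ ((X ∪ D) ∩ X) ∩ (D ∪ (X ∪ D)).

Both inclusions fail.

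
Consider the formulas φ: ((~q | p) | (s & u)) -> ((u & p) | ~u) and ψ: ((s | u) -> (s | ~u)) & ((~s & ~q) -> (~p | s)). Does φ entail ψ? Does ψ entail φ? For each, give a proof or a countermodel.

Forward direction. This fails. Under p = T, s = F, u = F, q = F, the left side is true but the right side is false.

Converse. This fails. Under p = F, s = T, u = T, q = F, the left side is false but the right side is true.

Neither direction holds.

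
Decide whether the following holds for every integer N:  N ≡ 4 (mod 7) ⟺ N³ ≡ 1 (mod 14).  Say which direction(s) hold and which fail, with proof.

Neither implication holds.

(⟹) This fails: take N = 4. Then 4 ≡ 4 (mod 7), but 4³ = 64 ≡ 8 (mod 14), not 1.

(⟸) This fails: take N = 1. Then 1³ = 1 ≡ 1 (mod 14), yet 1 ≡ 1 (mod 7), not 4.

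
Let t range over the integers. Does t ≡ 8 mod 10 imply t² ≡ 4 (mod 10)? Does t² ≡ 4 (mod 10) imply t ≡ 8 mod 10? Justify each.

[⇒] Suppose t ≡ 8 mod 10. Write t = 10j + 8. Then (10j + 8)² = 100j² + 160j + 64 = 10(10j² + 16j + 6) + 4, so t² ≡ 4 (mod 10).

[⇐] This fails: take t = 2. Then 2² = 4 ≡ 4 (mod 10), yet 2 ≡ 2 (mod 10), not 8.

Only the forward implication holds.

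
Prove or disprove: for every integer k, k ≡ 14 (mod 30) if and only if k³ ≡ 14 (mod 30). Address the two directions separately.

Both directions hold.

(→) Suppose k ≡ 14 (mod 30). Write k = 30j + 14. Then (30j + 14)³ = 27000j³ + 37800j² + 17640j + 2744 = 30(900j³ + 1260j² + 588j + 91) + 14, so k³ ≡ 14 (mod 30).

(←) Conversely, suppose k³ ≡ 14 (mod 30). The only residue r in {0, …, 29} with r³ ≡ 14 (mod 30) is r = 14, so k ≡ 14 (mod 30).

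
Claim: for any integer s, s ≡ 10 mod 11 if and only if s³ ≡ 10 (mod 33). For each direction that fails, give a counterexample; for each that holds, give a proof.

Only the reverse direction holds.

(⟹) This fails: take s = 21. Then 21 ≡ 10 (mod 11), but 21³ = 9261 ≡ 21 (mod 33), not 10.

(⟸) Conversely, the residues r modulo 33 with r³ ≡ 10 (mod 33) are exactly {10}, and each is ≡ 10 (mod 11).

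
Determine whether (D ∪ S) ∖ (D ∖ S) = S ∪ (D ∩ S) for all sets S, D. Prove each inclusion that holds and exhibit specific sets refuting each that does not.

Both inclusions hold; the sets are equal.

Reverse inclusion. Let x ∈ S ∪ (D ∩ S). Then either x ∈ S and x ∉ D; or x ∈ S ∩ D. In each case x ∈ (D ∪ S) ∖ (D ∖ S), so S ∪ (D ∩ S) ⊆ (D ∪ S) ∖ (D ∖ S).

Forward inclusion. Let x ∈ (D ∪ S) ∖ (D ∖ S). Then either x ∈ S and x ∉ D; or x ∈ S ∩ D. In each case x ∈ S ∪ (D ∩ S), so (D ∪ S) ∖ (D ∖ S) ⊆ S ∪ (D ∩ S).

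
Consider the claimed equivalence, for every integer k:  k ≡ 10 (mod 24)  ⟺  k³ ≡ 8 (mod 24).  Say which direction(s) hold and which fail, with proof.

Forward direction. This fails: take k = 10. Then 10 ≡ 10 (mod 24), but 10³ = 1000 ≡ 16 (mod 24), not 8.

Converse. This fails: take k = 2. Then 2³ = 8 ≡ 8 (mod 24), yet 2 ≡ 2 (mod 24), not 10.

Neither implication holds.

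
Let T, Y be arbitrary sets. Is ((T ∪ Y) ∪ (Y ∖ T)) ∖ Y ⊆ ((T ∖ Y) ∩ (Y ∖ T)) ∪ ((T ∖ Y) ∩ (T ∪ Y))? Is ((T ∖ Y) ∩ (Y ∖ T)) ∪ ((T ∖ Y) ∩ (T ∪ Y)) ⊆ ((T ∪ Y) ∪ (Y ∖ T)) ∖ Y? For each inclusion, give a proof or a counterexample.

Both inclusions hold; the sets are equal.

(⊆) Let x ∈ ((T ∪ Y) ∪ (Y ∖ T)) ∖ Y. Then x ∈ T and x ∉ Y, from which x ∈ ((T ∖ Y) ∩ (Y ∖ T)) ∪ ((T ∖ Y) ∩ (T ∪ Y)).

(⊇) Let x ∈ ((T ∖ Y) ∩ (Y ∖ T)) ∪ ((T ∖ Y) ∩ (T ∪ Y)). Then x ∈ T and x ∉ Y, from which x ∈ ((T ∪ Y) ∪ (Y ∖ T)) ∖ Y.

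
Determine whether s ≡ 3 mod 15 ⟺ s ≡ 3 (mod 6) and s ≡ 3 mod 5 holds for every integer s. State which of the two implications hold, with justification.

Only the reverse direction holds.

(⇒) This fails: s = 18 gives 18 ≡ 3 (mod 15) but 18 ≡ 0 (mod 6), so the conjunction on the right does not hold.

(⇐) Conversely, if s ≡ 3 (mod 6) and s ≡ 3 (mod 5), then by the Chinese remainder theorem s ≡ 3 (mod 30). Since 3 ≡ 3 (mod 15) and 15 ∣ 30, we get s ≡ 3 (mod 15).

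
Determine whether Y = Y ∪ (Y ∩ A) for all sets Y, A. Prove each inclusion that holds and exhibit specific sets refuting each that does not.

Both inclusions hold.

(⊆) Let x ∈ Y. Then either x ∈ Y and x ∉ A; or x ∈ Y ∩ A. In each case x ∈ Y ∪ (Y ∩ A), so Y ⊆ Y ∪ (Y ∩ A).

(⊇) Let x ∈ Y ∪ (Y ∩ A). Then either x ∈ Y and x ∉ A; or x ∈ Y ∩ A. In each case x ∈ Y, so Y ∪ (Y ∩ A) ⊆ Y.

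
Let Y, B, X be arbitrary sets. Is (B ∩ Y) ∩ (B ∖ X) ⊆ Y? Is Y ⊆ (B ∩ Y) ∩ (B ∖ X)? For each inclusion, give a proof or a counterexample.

Only the forward inclusion holds.

(⊆) Let x ∈ (B ∩ Y) ∩ (B ∖ X). Then x ∈ Y ∩ B and x ∉ X, from which x ∈ Y.

(⊇) This inclusion fails. Take Y = {1}, B = ∅, X = ∅; then 1 ∈ Y but 1 ∉ (B ∩ Y) ∩ (B ∖ X).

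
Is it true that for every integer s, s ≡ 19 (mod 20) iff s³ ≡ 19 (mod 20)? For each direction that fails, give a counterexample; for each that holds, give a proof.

Forward direction. Suppose s ≡ 19 (mod 20). Write s = 20j + 19. Then (20j + 19)³ = 8000j³ + 22800j² + 21660j + 6859 = 20(400j³ + 1140j² + 1083j + 342) + 19, so s³ ≡ 19 (mod 20).

Converse. Suppose s³ ≡ 19 (mod 20). The only residue r in {0, …, 19} with r³ ≡ 19 (mod 20) is r = 19, so s ≡ 19 (mod 20).

Equivalent; both directions hold.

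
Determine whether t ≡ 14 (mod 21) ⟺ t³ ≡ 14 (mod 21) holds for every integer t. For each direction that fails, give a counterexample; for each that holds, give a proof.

Both directions hold; the statement is true.

(⟹) Suppose t ≡ 14 (mod 21). Write t = 21j + 14. Then (21j + 14)³ = 9261j³ + 18522j² + 12348j + 2744 = 21(441j³ + 882j² + 588j + 130) + 14, so t³ ≡ 14 (mod 21).

(⟸) Conversely, suppose t³ ≡ 14 (mod 21). The only residue r in {0, …, 20} with r³ ≡ 14 (mod 21) is r = 14, so t ≡ 14 (mod 21).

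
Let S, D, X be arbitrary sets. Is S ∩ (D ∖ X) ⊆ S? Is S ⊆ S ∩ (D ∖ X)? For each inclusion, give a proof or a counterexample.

The sets are not equal: only the forward inclusion holds.

(⊆) Let x ∈ S ∩ (D ∖ X). Then x ∈ S ∩ D and x ∉ X, from which x ∈ S.

(⊇) This inclusion fails. Take S = {1}, D = ∅, X = ∅; then 1 ∈ S but 1 ∉ S ∩ (D ∖ X).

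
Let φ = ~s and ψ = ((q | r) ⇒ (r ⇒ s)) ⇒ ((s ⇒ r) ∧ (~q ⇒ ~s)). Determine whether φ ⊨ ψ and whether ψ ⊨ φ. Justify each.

(⇐) This fails. Under s = T, q = T, r = T, the left side is false but the right side is true.

(⇒) Assume the antecedent. If s is true, the antecedent cannot hold. If s is false, the consequent reduces to true regardless of the other variables. Either way the consequent holds.

Not equivalent: only (⇒) holds.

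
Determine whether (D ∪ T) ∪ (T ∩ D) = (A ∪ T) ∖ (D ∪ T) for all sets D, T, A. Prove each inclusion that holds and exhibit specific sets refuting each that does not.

(⊆) This inclusion fails. Take D = {1}, T = ∅, A = ∅; then 1 ∈ (D ∪ T) ∪ (T ∩ D) but 1 ∉ (A ∪ T) ∖ (D ∪ T).

(⊇) This inclusion fails. Take D = ∅, T = ∅, A = {1}; then 1 ∈ (A ∪ T) ∖ (D ∪ T) but 1 ∉ (D ∪ T) ∪ (T ∩ D).

Neither inclusion holds.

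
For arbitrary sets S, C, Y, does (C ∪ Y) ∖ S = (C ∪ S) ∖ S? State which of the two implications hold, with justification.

The sets are not equal: only the reverse inclusion holds.

(⟹) This inclusion fails. Take S = ∅, C = ∅, Y = {1}; then 1 ∈ (C ∪ Y) ∖ S but 1 ∉ (C ∪ S) ∖ S.

(⟸) Let x ∈ (C ∪ S) ∖ S. Then either x ∈ C and x ∉ S, Y; or x ∈ C ∩ Y and x ∉ S. In each case x ∈ (C ∪ Y) ∖ S, so (C ∪ S) ∖ S ⊆ (C ∪ Y) ∖ S.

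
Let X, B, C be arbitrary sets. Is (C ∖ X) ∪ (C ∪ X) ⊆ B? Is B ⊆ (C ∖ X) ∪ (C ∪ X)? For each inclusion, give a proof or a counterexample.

Both inclusions fail.

(⊆) This inclusion fails. Take X = {1}, B = ∅, C = ∅; then 1 ∈ (C ∖ X) ∪ (C ∪ X) but 1 ∉ B.

(⊇) This inclusion fails. Take X = ∅, B = {1}, C = ∅; then 1 ∈ B but 1 ∉ (C ∖ X) ∪ (C ∪ X).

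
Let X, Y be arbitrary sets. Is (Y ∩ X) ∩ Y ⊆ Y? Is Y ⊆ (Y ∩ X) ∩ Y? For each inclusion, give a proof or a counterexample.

(⊆) holds; (⊇) fails.

(⊇) This inclusion fails. Take X = ∅, Y = {1}; then 1 ∈ Y but 1 ∉ (Y ∩ X) ∩ Y.

(⊆) Let x ∈ (Y ∩ X) ∩ Y. Then x ∈ X ∩ Y, from which x ∈ Y.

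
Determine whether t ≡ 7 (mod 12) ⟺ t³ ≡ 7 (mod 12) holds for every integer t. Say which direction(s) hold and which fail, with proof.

Both directions hold.

(⇒) Suppose t ≡ 7 (mod 12). Write t = 12j + 7. Then (12j + 7)³ = 1728j³ + 3024j² + 1764j + 343 = 12(144j³ + 252j² + 147j + 28) + 7, so t³ ≡ 7 (mod 12).

(⇐) Conversely, suppose t³ ≡ 7 (mod 12). The only residue r in {0, …, 11} with r³ ≡ 7 (mod 12) is r = 7, so t ≡ 7 (mod 12).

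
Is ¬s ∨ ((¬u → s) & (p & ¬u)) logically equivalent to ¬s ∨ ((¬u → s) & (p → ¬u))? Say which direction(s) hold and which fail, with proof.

(⇒) Assume the antecedent. If s is true, the antecedent forces (s = T, p = T, u = F), and ¬s ∨ ((¬u → s) & (p → ¬u)) holds there. If s is false, ¬s ∨ ((¬u → s) & (p → ¬u)) reduces to true regardless of the other variables. Either way ¬s ∨ ((¬u → s) & (p → ¬u)) holds.

(⇐) This fails. Under s = T, p = F, u = F, the left side is false but the right side is true.

Only the forward direction holds.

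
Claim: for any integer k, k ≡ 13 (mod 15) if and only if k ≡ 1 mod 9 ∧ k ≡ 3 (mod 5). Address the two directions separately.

(⇒) fails; (⇐) holds.

(→) This fails: k = 43 gives 43 ≡ 13 (mod 15) but 43 ≡ 7 (mod 9), so the conjunction on the right does not hold.

(←) Conversely, if k ≡ 1 (mod 9) and k ≡ 3 (mod 5), then by the Chinese remainder theorem k ≡ 28 (mod 45). Since 28 ≡ 13 (mod 15) and 15 ∣ 45, we get k ≡ 13 (mod 15).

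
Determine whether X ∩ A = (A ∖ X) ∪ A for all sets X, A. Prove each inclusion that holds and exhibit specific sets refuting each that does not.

(⊆) Let x ∈ X ∩ A. Then x ∈ X ∩ A, from which x ∈ (A ∖ X) ∪ A.

(⊇) This inclusion fails. Take X = ∅, A = {1}; then 1 ∈ (A ∖ X) ∪ A but 1 ∉ X ∩ A.

The sets are not equal: only the forward inclusion holds.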